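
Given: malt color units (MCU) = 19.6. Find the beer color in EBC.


SRM = 1.4922·MCU^0.6859;  EBC = SRM·1.97
SRM = 1.4922·19.6^0.6859 = 11.4864
EBC = 11.4864·1.97

22.6283 EBC


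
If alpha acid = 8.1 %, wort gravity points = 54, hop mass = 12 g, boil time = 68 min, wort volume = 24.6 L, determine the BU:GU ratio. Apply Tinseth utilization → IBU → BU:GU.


U = 1.65·0.000125^(GP/1000)·(1−e^(−0.04t))/4.15;  IBU = (α/100)·m·U·1000/V;  BU:GU = IBU/GP
U = 1.65·0.000125^(54/1000)·(1−e^(−0.04·68))/4.15 = 0.2286
IBU = (8.1/100)·12·0.2286·1000/24.6 = 9.0324
BU:GU = 9.0324/54

0.1673


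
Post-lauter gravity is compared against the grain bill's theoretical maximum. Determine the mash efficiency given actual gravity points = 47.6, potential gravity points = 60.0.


efficiency = actual / potential × 100
efficiency = 47.6 / 60.0 × 100

79.3333 %


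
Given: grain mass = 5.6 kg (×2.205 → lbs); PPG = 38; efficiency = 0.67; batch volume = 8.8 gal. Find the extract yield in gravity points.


points = lbs × PPG × eff / vol
lbs = 5.6 × 2.205 = 12.3480
points = 12.3480 × 38 × 0.67 / 8.8

35.7250 points


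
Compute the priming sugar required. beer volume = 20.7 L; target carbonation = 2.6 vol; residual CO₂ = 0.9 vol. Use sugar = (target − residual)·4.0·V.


sugar = (2.6 − 0.9)·4.0·20.7

140.7600 g


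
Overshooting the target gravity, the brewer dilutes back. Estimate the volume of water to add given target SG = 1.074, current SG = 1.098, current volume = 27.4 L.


V_water = V·((SG_curr − 1)/(SG_target − 1) − 1)
V_water = 27.4·((1.098 − 1)/(1.074 − 1) − 1)

8.8865 L


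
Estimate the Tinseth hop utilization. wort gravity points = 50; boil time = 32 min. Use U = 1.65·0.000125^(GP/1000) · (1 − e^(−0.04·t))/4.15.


bigness = 1.65·0.000125^(50/1000) = 1.0528
boil_factor = (1 − e^(−0.04·32))/4.15 = 0.1740
U = 1.0528 · 0.1740

0.1831


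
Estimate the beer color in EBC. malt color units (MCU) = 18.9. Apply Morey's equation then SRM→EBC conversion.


SRM = 1.4922·MCU^0.6859;  EBC = SRM·1.97
SRM = 1.4922·18.9^0.6859 = 11.2035
EBC = 11.2035·1.97

22.0708 EBC


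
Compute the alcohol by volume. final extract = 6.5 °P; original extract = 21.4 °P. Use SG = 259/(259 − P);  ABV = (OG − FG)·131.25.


OG = 259/(259 − 21.4) = 1.0901
FG = 259/(259 − 6.5) = 1.0257
ABV = (1.0901 − 1.0257)·131.25

8.4426 % ABV


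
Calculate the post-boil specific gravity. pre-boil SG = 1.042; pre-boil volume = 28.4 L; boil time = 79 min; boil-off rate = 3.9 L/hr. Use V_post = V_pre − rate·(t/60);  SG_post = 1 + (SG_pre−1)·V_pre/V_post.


V_post = 28.4 − 3.9·(79/60) = 23.2650
SG_post = 1 + (1.042 − 1)·28.4/23.2650

1.0513


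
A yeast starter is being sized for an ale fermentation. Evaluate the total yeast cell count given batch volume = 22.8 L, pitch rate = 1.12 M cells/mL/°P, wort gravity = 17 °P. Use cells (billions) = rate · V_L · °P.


cells = 1.12 · 22.8 · 17

434.1120 billion cells


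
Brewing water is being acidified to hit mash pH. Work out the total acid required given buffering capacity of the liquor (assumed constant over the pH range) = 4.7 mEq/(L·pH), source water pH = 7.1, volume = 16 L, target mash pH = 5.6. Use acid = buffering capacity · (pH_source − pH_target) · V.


acid = 4.7 · (7.1 − 5.6) · 16

112.8000 mEq


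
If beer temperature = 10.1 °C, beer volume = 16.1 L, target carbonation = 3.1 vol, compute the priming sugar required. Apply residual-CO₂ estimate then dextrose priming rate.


residual = 14.695·(0.01821 + 0.09011·e^(−0.04·T));  sugar = (target − residual)·4.0·V
residual = 14.695·(0.01821 + 0.09011·e^(−0.04·10.1)) = 1.1517
sugar = (3.1 − 1.1517)·4.0·16.1

125.4726 g


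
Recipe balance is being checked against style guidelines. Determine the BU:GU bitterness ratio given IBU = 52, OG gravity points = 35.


BU:GU = IBU / OG_points
BU:GU = 52 / 35

1.4857


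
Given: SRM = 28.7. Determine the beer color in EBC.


EBC = SRM · 1.97
EBC = 28.7 · 1.97

56.5390 EBC


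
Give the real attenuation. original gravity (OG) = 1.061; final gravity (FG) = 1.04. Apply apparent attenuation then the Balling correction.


AA = (OG−FG)/(OG−1)·100;  RA = AA·0.8192
AA = (1.061 − 1.04)/(1.061 − 1)·100 = 34.4262
RA = 34.4262·0.8192

28.2020 %


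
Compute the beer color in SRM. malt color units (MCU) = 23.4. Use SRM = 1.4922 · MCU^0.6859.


SRM = 1.4922 · 23.4^0.6859

12.9710 SRM


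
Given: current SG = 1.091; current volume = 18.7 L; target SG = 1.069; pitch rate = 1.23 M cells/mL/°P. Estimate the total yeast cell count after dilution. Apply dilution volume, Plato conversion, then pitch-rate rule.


V_w = V·((SG_c−1)/(SG_t−1)−1);  °P = 259 − 259/SG_t;  cells = rate·(V+V_w)·°P
V_w = 18.7·((1.091−1)/(1.069−1)−1) = 5.9623
V_final = 18.7 + 5.9623 = 24.6623
°P = 259 − 259/1.069 = 16.7175
cells = 1.23·24.6623·16.7175

507.1193 billion cells


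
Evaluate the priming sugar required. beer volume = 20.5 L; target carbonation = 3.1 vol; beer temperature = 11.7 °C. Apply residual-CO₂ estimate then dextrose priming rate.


residual = 14.695·(0.01821 + 0.09011·e^(−0.04·T));  sugar = (target − residual)·4.0·V
residual = 14.695·(0.01821 + 0.09011·e^(−0.04·11.7)) = 1.0969
sugar = (3.1 − 1.0969)·4.0·20.5

164.2575 g


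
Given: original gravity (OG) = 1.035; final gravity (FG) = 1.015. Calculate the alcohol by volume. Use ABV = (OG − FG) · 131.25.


ABV = (1.035 − 1.015) · 131.25

2.6250 % ABV


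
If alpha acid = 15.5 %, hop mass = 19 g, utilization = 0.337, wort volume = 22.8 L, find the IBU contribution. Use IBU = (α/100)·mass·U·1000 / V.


IBU = (15.5/100)·19·0.337·1000 / 22.8

43.5292 IBU


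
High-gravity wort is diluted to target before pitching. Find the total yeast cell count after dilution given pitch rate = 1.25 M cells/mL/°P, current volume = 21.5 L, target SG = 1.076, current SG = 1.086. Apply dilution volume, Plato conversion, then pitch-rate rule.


V_w = V·((SG_c−1)/(SG_t−1)−1);  °P = 259 − 259/SG_t;  cells = rate·(V+V_w)·°P
V_w = 21.5·((1.086−1)/(1.076−1)−1) = 2.8289
V_final = 21.5 + 2.8289 = 24.3289
°P = 259 − 259/1.076 = 18.2937
cells = 1.25·24.3289·18.2937

556.3325 billion cells


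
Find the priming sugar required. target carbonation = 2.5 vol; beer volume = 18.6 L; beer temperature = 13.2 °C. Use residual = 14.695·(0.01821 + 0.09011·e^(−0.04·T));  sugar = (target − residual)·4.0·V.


residual = 14.695·(0.01821 + 0.09011·e^(−0.04·13.2)) = 1.0486
sugar = (2.5 − 1.0486)·4.0·18.6

107.9866 g


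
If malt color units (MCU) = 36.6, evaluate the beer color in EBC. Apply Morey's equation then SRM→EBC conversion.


SRM = 1.4922·MCU^0.6859;  EBC = SRM·1.97
SRM = 1.4922·36.6^0.6859 = 17.6286
EBC = 17.6286·1.97

34.7284 EBC


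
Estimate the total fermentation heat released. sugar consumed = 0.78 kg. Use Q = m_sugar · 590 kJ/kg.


Q = 0.78 · 590

460.2000 kJ


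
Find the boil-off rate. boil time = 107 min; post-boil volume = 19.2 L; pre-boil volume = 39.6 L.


rate = (V_pre − V_post) / (t_min/60)
rate = (39.6 − 19.2) / (107/60)

11.4393 L/hr


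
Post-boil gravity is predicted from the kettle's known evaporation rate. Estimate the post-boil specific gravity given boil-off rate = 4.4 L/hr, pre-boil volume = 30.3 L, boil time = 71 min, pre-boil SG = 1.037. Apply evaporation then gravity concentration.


V_post = V_pre − rate·(t/60);  SG_post = 1 + (SG_pre−1)·V_pre/V_post
V_post = 30.3 − 4.4·(71/60) = 25.0933
SG_post = 1 + (1.037 − 1)·30.3/25.0933

1.0447


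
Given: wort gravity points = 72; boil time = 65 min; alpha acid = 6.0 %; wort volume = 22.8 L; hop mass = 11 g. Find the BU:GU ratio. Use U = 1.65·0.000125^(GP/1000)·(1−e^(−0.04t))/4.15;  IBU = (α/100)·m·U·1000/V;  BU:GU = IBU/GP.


U = 1.65·0.000125^(72/1000)·(1−e^(−0.04·65))/4.15 = 0.1927
IBU = (6.0/100)·11·0.1927·1000/22.8 = 5.5783
BU:GU = 5.5783/72

0.0775


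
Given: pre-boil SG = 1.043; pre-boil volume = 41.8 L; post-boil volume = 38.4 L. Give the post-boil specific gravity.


SG_post = 1 + (SG_pre − 1)·V_pre/V_post
pts_pre = (1.043 − 1)·1000 = 43.0000
pts_post = 43.0000·41.8/38.4 = 46.8073
SG_post = 1 + 46.8073/1000

1.0468


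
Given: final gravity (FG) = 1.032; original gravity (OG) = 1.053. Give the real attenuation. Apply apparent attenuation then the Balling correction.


AA = (OG−FG)/(OG−1)·100;  RA = AA·0.8192
AA = (1.053 − 1.032)/(1.053 − 1)·100 = 39.6226
RA = 39.6226·0.8192

32.4589 %


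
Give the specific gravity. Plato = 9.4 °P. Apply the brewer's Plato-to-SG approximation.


SG = 259/(259 − P)
SG = 259/(259 − 9.4)

1.0377


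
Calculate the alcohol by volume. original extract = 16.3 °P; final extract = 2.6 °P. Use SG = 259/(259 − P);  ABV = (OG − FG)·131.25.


OG = 259/(259 − 16.3) = 1.0672
FG = 259/(259 − 2.6) = 1.0101
ABV = (1.0672 − 1.0101)·131.25

7.4840 % ABV


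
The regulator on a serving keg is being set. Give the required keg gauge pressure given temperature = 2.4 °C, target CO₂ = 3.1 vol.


psi = vols/(0.01821 + 0.09011·e^(−0.04·T)) − 14.695
psi = 3.1/(0.01821 + 0.09011·e^(−0.04·2.4)) − 14.695

16.2828 psi


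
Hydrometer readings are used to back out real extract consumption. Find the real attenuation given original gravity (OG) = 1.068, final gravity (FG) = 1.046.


AA = (OG−FG)/(OG−1)·100;  RA = AA·0.8192
AA = (1.068 − 1.046)/(1.068 − 1)·100 = 32.3529
RA = 32.3529·0.8192

26.5035 %


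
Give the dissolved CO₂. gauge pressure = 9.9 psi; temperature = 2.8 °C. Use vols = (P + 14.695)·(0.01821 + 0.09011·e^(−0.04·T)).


vols = (9.9 + 14.695)·(0.01821 + 0.09011·e^(−0.04·2.8))

2.4293 volumes


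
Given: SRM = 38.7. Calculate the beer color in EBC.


EBC = SRM · 1.97
EBC = 38.7 · 1.97

76.2390 EBC


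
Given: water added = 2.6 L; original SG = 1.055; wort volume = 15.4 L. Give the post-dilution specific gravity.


SG_new = 1 + (SG_old − 1)·V_old/(V_old + V_water)
pts = (1.055 − 1)·1000·15.4/(15.4 + 2.6) = 47.0556
SG_new = 1 + 47.0556/1000

1.0471


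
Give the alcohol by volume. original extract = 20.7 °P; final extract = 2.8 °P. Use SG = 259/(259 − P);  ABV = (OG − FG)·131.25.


OG = 259/(259 − 20.7) = 1.0869
FG = 259/(259 − 2.8) = 1.0109
ABV = (1.0869 − 1.0109)·131.25

9.9666 % ABV


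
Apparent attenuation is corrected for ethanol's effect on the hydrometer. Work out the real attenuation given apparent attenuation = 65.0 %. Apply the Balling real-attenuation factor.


RA = AA · 0.8192
RA = 65.0 · 0.8192

53.2480 %


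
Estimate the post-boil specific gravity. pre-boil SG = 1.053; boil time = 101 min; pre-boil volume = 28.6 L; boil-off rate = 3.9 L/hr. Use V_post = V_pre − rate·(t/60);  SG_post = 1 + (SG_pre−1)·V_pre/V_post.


V_post = 28.6 − 3.9·(101/60) = 22.0350
SG_post = 1 + (1.053 − 1)·28.6/22.0350

1.0688


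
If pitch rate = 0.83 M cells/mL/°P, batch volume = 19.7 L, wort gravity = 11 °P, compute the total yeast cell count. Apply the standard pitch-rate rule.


cells (billions) = rate · V_L · °P
cells = 0.83 · 19.7 · 11

179.8610 billion cells


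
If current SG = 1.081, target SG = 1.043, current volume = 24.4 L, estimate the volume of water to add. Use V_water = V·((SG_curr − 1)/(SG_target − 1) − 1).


V_water = 24.4·((1.081 − 1)/(1.043 − 1) − 1)

21.5628 L


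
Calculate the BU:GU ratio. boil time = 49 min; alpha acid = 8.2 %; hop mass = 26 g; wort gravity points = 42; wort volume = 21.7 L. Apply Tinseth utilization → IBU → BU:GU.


U = 1.65·0.000125^(GP/1000)·(1−e^(−0.04t))/4.15;  IBU = (α/100)·m·U·1000/V;  BU:GU = IBU/GP
U = 1.65·0.000125^(42/1000)·(1−e^(−0.04·49))/4.15 = 0.2342
IBU = (8.2/100)·26·0.2342·1000/21.7 = 23.0090
BU:GU = 23.0090/42

0.5478


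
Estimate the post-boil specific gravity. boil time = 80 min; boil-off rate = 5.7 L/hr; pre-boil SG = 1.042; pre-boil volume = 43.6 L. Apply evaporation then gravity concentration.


V_post = V_pre − rate·(t/60);  SG_post = 1 + (SG_pre−1)·V_pre/V_post
V_post = 43.6 − 5.7·(80/60) = 36.0000
SG_post = 1 + (1.042 − 1)·43.6/36.0000

1.0509


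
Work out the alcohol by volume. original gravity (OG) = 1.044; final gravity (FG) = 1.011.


ABV = (OG − FG) · 131.25
ABV = (1.044 − 1.011) · 131.25

4.3313 % ABV


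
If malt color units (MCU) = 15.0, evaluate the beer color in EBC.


SRM = 1.4922·MCU^0.6859;  EBC = SRM·1.97
SRM = 1.4922·15.0^0.6859 = 9.5611
EBC = 9.5611·1.97

18.8354 EBC


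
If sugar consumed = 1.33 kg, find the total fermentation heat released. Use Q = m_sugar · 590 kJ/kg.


Q = 1.33 · 590

784.7000 kJ


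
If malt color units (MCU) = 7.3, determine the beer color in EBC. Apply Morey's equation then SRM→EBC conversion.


SRM = 1.4922·MCU^0.6859;  EBC = SRM·1.97
SRM = 1.4922·7.3^0.6859 = 5.8342
EBC = 5.8342·1.97

11.4933 EBC


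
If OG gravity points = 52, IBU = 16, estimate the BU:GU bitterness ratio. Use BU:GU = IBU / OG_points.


BU:GU = 16 / 52

0.3077


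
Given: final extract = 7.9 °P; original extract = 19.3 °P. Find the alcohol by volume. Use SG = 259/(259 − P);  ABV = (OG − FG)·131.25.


OG = 259/(259 − 19.3) = 1.0805
FG = 259/(259 − 7.9) = 1.0315
ABV = (1.0805 − 1.0315)·131.25

6.4386 % ABV


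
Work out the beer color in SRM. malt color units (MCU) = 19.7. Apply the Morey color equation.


SRM = 1.4922 · MCU^0.6859
SRM = 1.4922 · 19.7^0.6859

11.5266 SRM


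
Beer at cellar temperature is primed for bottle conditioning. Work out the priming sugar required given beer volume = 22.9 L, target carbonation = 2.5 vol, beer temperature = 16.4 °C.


residual = 14.695·(0.01821 + 0.09011·e^(−0.04·T));  sugar = (target − residual)·4.0·V
residual = 14.695·(0.01821 + 0.09011·e^(−0.04·16.4)) = 0.9547
sugar = (2.5 − 0.9547)·4.0·22.9

141.5462 g


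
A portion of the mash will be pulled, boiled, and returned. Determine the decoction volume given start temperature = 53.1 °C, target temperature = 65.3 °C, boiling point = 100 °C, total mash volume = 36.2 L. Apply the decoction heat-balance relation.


V_dec = V_total·(T_target − T_start)/(T_boil − T_start)
V_dec = 36.2·(65.3 − 53.1)/(100 − 53.1)

9.4166 L


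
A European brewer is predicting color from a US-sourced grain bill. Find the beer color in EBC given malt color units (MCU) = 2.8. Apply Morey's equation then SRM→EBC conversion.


SRM = 1.4922·MCU^0.6859;  EBC = SRM·1.97
SRM = 1.4922·2.8^0.6859 = 3.0237
EBC = 3.0237·1.97

5.9566 EBC


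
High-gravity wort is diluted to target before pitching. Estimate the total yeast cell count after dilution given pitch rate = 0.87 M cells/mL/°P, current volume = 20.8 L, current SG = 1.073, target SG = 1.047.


V_w = V·((SG_c−1)/(SG_t−1)−1);  °P = 259 − 259/SG_t;  cells = rate·(V+V_w)·°P
V_w = 20.8·((1.073−1)/(1.047−1)−1) = 11.5064
V_final = 20.8 + 11.5064 = 32.3064
°P = 259 − 259/1.047 = 11.6266
cells = 0.87·32.3064·11.6266

326.7823 billion cells


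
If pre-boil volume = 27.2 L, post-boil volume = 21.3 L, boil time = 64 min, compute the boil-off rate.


rate = (V_pre − V_post) / (t_min/60)
rate = (27.2 − 21.3) / (64/60)

5.5312 L/hr


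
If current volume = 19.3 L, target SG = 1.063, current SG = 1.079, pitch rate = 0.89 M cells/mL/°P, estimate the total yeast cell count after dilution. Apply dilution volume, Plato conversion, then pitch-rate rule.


V_w = V·((SG_c−1)/(SG_t−1)−1);  °P = 259 − 259/SG_t;  cells = rate·(V+V_w)·°P
V_w = 19.3·((1.079−1)/(1.063−1)−1) = 4.9016
V_final = 19.3 + 4.9016 = 24.2016
°P = 259 − 259/1.063 = 15.3500
cells = 0.89·24.2016·15.3500

330.6290 billion cells


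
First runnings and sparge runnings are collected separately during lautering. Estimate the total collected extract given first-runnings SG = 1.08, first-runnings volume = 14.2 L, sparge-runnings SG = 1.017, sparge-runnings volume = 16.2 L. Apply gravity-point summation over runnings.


total = Σ (SG_i − 1)·1000·V_i
first = (1.08 − 1)·1000·14.2 = 1136.0000
sparge = (1.017 − 1)·1000·16.2 = 275.4000
total = 1136.0000 + 275.4000

1411.4000 gravity·L


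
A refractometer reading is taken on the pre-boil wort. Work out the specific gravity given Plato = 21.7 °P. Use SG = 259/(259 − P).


SG = 259/(259 − 21.7)

1.0914


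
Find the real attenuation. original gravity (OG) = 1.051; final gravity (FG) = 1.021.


AA = (OG−FG)/(OG−1)·100;  RA = AA·0.8192
AA = (1.051 − 1.021)/(1.051 − 1)·100 = 58.8235
RA = 58.8235·0.8192

48.1882 %


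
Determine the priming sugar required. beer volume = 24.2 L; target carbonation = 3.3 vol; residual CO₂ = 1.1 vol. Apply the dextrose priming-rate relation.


sugar = (target − residual)·4.0·V
sugar = (3.3 − 1.1)·4.0·24.2

212.9600 g


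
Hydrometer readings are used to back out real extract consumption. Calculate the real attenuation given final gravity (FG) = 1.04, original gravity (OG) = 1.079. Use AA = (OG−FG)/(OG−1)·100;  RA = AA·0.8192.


AA = (1.079 − 1.04)/(1.079 − 1)·100 = 49.3671
RA = 49.3671·0.8192

40.4415 %


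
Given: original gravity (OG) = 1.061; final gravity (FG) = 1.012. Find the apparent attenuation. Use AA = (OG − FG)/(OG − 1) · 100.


AA = (1.061 − 1.012)/(1.061 − 1) · 100

80.3279 %


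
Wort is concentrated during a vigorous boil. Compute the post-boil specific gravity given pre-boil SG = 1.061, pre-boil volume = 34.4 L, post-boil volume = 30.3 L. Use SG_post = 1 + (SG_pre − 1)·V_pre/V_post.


pts_pre = (1.061 − 1)·1000 = 61.0000
pts_post = 61.0000·34.4/30.3 = 69.2541
SG_post = 1 + 69.2541/1000

1.0693


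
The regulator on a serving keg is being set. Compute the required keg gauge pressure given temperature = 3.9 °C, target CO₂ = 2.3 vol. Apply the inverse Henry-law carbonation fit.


psi = vols/(0.01821 + 0.09011·e^(−0.04·T)) − 14.695
psi = 2.3/(0.01821 + 0.09011·e^(−0.04·3.9)) − 14.695

9.4382 psi


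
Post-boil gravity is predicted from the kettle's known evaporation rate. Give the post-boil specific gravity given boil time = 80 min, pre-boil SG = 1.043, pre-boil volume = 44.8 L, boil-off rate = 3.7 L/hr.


V_post = V_pre − rate·(t/60);  SG_post = 1 + (SG_pre−1)·V_pre/V_post
V_post = 44.8 − 3.7·(80/60) = 39.8667
SG_post = 1 + (1.043 − 1)·44.8/39.8667

1.0483


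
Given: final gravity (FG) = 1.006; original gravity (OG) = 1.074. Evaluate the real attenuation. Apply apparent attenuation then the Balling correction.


AA = (OG−FG)/(OG−1)·100;  RA = AA·0.8192
AA = (1.074 − 1.006)/(1.074 − 1)·100 = 91.8919
RA = 91.8919·0.8192

75.2778 %


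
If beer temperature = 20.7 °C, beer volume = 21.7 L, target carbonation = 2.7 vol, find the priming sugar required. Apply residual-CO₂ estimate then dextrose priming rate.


residual = 14.695·(0.01821 + 0.09011·e^(−0.04·T));  sugar = (target − residual)·4.0·V
residual = 14.695·(0.01821 + 0.09011·e^(−0.04·20.7)) = 0.8462
sugar = (2.7 − 0.8462)·4.0·21.7

160.9139 g


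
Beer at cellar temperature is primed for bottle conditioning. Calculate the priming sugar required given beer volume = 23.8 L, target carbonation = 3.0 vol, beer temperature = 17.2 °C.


residual = 14.695·(0.01821 + 0.09011·e^(−0.04·T));  sugar = (target − residual)·4.0·V
residual = 14.695·(0.01821 + 0.09011·e^(−0.04·17.2)) = 0.9331
sugar = (3.0 − 0.9331)·4.0·23.8

196.7693 g


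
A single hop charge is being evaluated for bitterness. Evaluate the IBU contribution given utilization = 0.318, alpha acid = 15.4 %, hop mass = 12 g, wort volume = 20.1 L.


IBU = (α/100)·mass·U·1000 / V
IBU = (15.4/100)·12·0.318·1000 / 20.1

29.2370 IBU


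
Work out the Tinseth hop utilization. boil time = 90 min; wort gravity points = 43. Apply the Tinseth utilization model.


U = 1.65·0.000125^(GP/1000) · (1 − e^(−0.04·t))/4.15
bigness = 1.65·0.000125^(43/1000) = 1.1211
boil_factor = (1 − e^(−0.04·90))/4.15 = 0.2344
U = 1.1211 · 0.2344

0.2628


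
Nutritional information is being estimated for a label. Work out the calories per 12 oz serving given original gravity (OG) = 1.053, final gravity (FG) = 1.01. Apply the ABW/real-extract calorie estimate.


ABW = (OG−FG)·131.25·0.79/FG;  °P = 259 − 259/SG (for OG→OE and FG→AE);  RE = 0.1808·OE + 0.8192·AE;  Cal = (6.9·ABW + 4·(RE−0.1))·FG·3.55
ABW = (1.053 − 1.01)·131.25·0.79/1.01 = 4.4144
OE = 259 − 259/1.053 = 13.0361 °P
AE = 259 − 259/1.01 = 2.5644 °P
RE = 0.1808·13.0361 + 0.8192·2.5644 = 4.4576 °P
Cal = (6.9·4.4144 + 4·(4.4576−0.1))·1.01·3.55

171.7098 kcal


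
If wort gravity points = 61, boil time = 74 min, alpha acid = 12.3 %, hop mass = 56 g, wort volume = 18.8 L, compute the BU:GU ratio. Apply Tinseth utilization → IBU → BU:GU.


U = 1.65·0.000125^(GP/1000)·(1−e^(−0.04t))/4.15;  IBU = (α/100)·m·U·1000/V;  BU:GU = IBU/GP
U = 1.65·0.000125^(61/1000)·(1−e^(−0.04·74))/4.15 = 0.2179
IBU = (12.3/100)·56·0.2179·1000/18.8 = 79.8314
BU:GU = 79.8314/61

1.3087


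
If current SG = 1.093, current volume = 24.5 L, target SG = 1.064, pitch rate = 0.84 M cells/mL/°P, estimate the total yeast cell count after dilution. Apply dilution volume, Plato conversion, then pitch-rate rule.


V_w = V·((SG_c−1)/(SG_t−1)−1);  °P = 259 − 259/SG_t;  cells = rate·(V+V_w)·°P
V_w = 24.5·((1.093−1)/(1.064−1)−1) = 11.1016
V_final = 24.5 + 11.1016 = 35.6016
°P = 259 − 259/1.064 = 15.5789
cells = 0.84·35.6016·15.5789

465.8933 billion cells


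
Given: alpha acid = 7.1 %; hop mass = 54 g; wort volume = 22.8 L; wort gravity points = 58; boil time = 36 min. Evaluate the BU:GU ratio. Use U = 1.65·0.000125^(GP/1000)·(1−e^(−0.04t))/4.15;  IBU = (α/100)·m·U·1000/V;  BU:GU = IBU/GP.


U = 1.65·0.000125^(58/1000)·(1−e^(−0.04·36))/4.15 = 0.1801
IBU = (7.1/100)·54·0.1801·1000/22.8 = 30.2928
BU:GU = 30.2928/58

0.5223


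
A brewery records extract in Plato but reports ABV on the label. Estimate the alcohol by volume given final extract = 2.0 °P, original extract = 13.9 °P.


SG = 259/(259 − P);  ABV = (OG − FG)·131.25
OG = 259/(259 − 13.9) = 1.0567
FG = 259/(259 − 2.0) = 1.0078
ABV = (1.0567 − 1.0078)·131.25

6.4220 % ABV


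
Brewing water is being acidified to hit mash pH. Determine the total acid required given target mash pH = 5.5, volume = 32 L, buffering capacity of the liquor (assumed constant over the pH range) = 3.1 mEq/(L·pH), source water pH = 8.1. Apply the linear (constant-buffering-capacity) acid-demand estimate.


acid = buffering capacity · (pH_source − pH_target) · V
acid = 3.1 · (8.1 − 5.5) · 32

257.9200 mEq


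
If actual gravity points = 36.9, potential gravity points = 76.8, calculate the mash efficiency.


efficiency = actual / potential × 100
efficiency = 36.9 / 76.8 × 100

48.0469 %


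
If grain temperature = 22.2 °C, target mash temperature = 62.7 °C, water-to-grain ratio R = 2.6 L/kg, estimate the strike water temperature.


T_strike = (0.41/R)·(T_mash − T_grain) + T_mash
T_strike = (0.41/2.6)·(62.7 − 22.2) + 62.7

69.0865 °C


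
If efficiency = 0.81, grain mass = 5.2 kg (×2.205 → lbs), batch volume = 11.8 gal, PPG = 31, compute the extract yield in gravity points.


points = lbs × PPG × eff / vol
lbs = 5.2 × 2.205 = 11.4660
points = 11.4660 × 31 × 0.81 / 11.8

24.3993 points


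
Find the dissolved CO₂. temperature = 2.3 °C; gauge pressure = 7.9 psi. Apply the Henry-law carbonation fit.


vols = (P + 14.695)·(0.01821 + 0.09011·e^(−0.04·T))
vols = (7.9 + 14.695)·(0.01821 + 0.09011·e^(−0.04·2.3))

2.2685 volumes


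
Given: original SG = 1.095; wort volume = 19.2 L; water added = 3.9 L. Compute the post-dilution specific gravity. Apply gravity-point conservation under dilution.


SG_new = 1 + (SG_old − 1)·V_old/(V_old + V_water)
pts = (1.095 − 1)·1000·19.2/(19.2 + 3.9) = 78.9610
SG_new = 1 + 78.9610/1000

1.0790


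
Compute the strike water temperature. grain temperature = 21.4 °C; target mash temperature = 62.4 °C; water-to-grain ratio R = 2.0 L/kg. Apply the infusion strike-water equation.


T_strike = (0.41/R)·(T_mash − T_grain) + T_mash
T_strike = (0.41/2.0)·(62.4 − 21.4) + 62.4

70.8050 °C


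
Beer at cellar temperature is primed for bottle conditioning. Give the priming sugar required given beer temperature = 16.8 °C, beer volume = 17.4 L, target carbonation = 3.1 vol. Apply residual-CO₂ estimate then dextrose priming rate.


residual = 14.695·(0.01821 + 0.09011·e^(−0.04·T));  sugar = (target − residual)·4.0·V
residual = 14.695·(0.01821 + 0.09011·e^(−0.04·16.8)) = 0.9438
sugar = (3.1 − 0.9438)·4.0·17.4

150.0695 g


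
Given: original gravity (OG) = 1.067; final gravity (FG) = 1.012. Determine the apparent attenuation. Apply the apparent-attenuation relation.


AA = (OG − FG)/(OG − 1) · 100
AA = (1.067 − 1.012)/(1.067 − 1) · 100

82.0896 %


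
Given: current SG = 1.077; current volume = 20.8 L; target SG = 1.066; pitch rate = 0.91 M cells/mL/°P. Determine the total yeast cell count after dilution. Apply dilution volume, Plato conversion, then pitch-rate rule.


V_w = V·((SG_c−1)/(SG_t−1)−1);  °P = 259 − 259/SG_t;  cells = rate·(V+V_w)·°P
V_w = 20.8·((1.077−1)/(1.066−1)−1) = 3.4667
V_final = 20.8 + 3.4667 = 24.2667
°P = 259 − 259/1.066 = 16.0356
cells = 0.91·24.2667·16.0356

354.1099 billion cells


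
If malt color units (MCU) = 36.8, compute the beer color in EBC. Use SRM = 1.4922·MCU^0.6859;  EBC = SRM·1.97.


SRM = 1.4922·36.8^0.6859 = 17.6947
EBC = 17.6947·1.97

34.8585 EBC


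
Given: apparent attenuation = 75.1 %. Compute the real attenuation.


RA = AA · 0.8192
RA = 75.1 · 0.8192

61.5219 %


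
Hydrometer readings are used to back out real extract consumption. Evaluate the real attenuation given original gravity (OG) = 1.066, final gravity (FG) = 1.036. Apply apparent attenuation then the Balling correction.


AA = (OG−FG)/(OG−1)·100;  RA = AA·0.8192
AA = (1.066 − 1.036)/(1.066 − 1)·100 = 45.4545
RA = 45.4545·0.8192

37.2364 %


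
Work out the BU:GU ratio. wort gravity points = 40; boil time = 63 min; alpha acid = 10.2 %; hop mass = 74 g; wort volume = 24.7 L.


U = 1.65·0.000125^(GP/1000)·(1−e^(−0.04t))/4.15;  IBU = (α/100)·m·U·1000/V;  BU:GU = IBU/GP
U = 1.65·0.000125^(40/1000)·(1−e^(−0.04·63))/4.15 = 0.2552
IBU = (10.2/100)·74·0.2552·1000/24.7 = 77.9862
BU:GU = 77.9862/40

1.9497


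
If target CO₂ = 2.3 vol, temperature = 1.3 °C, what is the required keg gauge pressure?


psi = vols/(0.01821 + 0.09011·e^(−0.04·T)) − 14.695
psi = 2.3/(0.01821 + 0.09011·e^(−0.04·1.3)) − 14.695

7.4728 psi


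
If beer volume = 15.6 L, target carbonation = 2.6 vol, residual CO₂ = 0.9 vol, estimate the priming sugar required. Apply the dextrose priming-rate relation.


sugar = (target − residual)·4.0·V
sugar = (2.6 − 0.9)·4.0·15.6

106.0800 g


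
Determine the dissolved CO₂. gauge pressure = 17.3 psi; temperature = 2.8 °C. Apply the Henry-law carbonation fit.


vols = (P + 14.695)·(0.01821 + 0.09011·e^(−0.04·T))
vols = (17.3 + 14.695)·(0.01821 + 0.09011·e^(−0.04·2.8))

3.1602 volumes


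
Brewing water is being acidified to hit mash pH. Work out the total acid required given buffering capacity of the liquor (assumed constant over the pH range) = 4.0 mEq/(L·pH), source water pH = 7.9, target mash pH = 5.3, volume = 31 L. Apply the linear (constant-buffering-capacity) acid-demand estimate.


acid = buffering capacity · (pH_source − pH_target) · V
acid = 4.0 · (7.9 − 5.3) · 31

322.4000 mEq


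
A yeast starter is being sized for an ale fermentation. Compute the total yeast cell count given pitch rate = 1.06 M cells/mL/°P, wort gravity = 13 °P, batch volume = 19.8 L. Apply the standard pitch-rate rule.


cells (billions) = rate · V_L · °P
cells = 1.06 · 19.8 · 13

272.8440 billion cells


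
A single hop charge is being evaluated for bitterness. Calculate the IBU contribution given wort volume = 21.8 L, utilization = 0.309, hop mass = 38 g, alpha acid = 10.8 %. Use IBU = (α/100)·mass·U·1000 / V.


IBU = (10.8/100)·38·0.309·1000 / 21.8

58.1714 IBU


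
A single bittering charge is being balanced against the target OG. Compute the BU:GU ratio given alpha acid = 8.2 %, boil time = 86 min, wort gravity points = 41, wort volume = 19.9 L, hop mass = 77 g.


U = 1.65·0.000125^(GP/1000)·(1−e^(−0.04t))/4.15;  IBU = (α/100)·m·U·1000/V;  BU:GU = IBU/GP
U = 1.65·0.000125^(41/1000)·(1−e^(−0.04·86))/4.15 = 0.2662
IBU = (8.2/100)·77·0.2662·1000/19.9 = 84.4709
BU:GU = 84.4709/41

2.0603


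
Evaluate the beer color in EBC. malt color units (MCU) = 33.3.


SRM = 1.4922·MCU^0.6859;  EBC = SRM·1.97
SRM = 1.4922·33.3^0.6859 = 16.5223
EBC = 16.5223·1.97

32.5490 EBC


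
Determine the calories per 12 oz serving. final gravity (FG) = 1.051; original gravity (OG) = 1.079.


ABW = (OG−FG)·131.25·0.79/FG;  °P = 259 − 259/SG (for OG→OE and FG→AE);  RE = 0.1808·OE + 0.8192·AE;  Cal = (6.9·ABW + 4·(RE−0.1))·FG·3.55
ABW = (1.079 − 1.051)·131.25·0.79/1.051 = 2.7624
OE = 259 − 259/1.079 = 18.9629 °P
AE = 259 − 259/1.051 = 12.5680 °P
RE = 0.1808·18.9629 + 0.8192·12.5680 = 13.7242 °P
Cal = (6.9·2.7624 + 4·(13.7242−0.1))·1.051·3.55

274.4458 kcal


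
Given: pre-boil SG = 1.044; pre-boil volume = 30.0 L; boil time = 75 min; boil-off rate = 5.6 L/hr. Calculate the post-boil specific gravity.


V_post = V_pre − rate·(t/60);  SG_post = 1 + (SG_pre−1)·V_pre/V_post
V_post = 30.0 − 5.6·(75/60) = 23.0000
SG_post = 1 + (1.044 − 1)·30.0/23.0000

1.0574


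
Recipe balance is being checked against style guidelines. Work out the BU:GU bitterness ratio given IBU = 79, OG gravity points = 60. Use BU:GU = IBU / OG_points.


BU:GU = 79 / 60

1.3167


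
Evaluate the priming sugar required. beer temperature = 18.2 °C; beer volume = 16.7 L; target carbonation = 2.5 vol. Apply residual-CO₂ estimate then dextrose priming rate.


residual = 14.695·(0.01821 + 0.09011·e^(−0.04·T));  sugar = (target − residual)·4.0·V
residual = 14.695·(0.01821 + 0.09011·e^(−0.04·18.2)) = 0.9070
sugar = (2.5 − 0.9070)·4.0·16.7

106.4123 g


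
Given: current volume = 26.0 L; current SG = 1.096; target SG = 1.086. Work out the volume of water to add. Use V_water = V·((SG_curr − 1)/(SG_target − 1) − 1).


V_water = 26.0·((1.096 − 1)/(1.086 − 1) − 1)

3.0233 L


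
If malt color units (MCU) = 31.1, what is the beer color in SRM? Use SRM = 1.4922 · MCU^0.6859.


SRM = 1.4922 · 31.1^0.6859

15.7656 SRM


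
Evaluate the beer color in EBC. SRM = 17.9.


EBC = SRM · 1.97
EBC = 17.9 · 1.97

35.2630 EBC


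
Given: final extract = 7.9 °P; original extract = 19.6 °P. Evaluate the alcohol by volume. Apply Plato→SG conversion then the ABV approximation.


SG = 259/(259 − P);  ABV = (OG − FG)·131.25
OG = 259/(259 − 19.6) = 1.0819
FG = 259/(259 − 7.9) = 1.0315
ABV = (1.0819 − 1.0315)·131.25

6.6163 % ABV


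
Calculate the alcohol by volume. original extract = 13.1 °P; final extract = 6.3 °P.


SG = 259/(259 − P);  ABV = (OG − FG)·131.25
OG = 259/(259 − 13.1) = 1.0533
FG = 259/(259 − 6.3) = 1.0249
ABV = (1.0533 − 1.0249)·131.25

3.7200 % ABV


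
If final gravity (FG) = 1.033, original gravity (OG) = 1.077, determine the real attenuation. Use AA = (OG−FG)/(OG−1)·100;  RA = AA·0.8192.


AA = (1.077 − 1.033)/(1.077 − 1)·100 = 57.1429
RA = 57.1429·0.8192

46.8114 %


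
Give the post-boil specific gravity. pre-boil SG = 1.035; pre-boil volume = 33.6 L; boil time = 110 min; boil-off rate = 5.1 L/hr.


V_post = V_pre − rate·(t/60);  SG_post = 1 + (SG_pre−1)·V_pre/V_post
V_post = 33.6 − 5.1·(110/60) = 24.2500
SG_post = 1 + (1.035 − 1)·33.6/24.2500

1.0485


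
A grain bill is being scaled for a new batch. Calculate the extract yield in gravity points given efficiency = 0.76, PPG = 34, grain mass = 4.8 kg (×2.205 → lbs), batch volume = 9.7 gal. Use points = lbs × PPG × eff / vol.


lbs = 4.8 × 2.205 = 10.5840
points = 10.5840 × 34 × 0.76 / 9.7

28.1949 points


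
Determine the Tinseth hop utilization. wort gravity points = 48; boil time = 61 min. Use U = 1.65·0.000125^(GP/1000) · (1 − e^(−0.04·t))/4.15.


bigness = 1.65·0.000125^(48/1000) = 1.0719
boil_factor = (1 − e^(−0.04·61))/4.15 = 0.2200
U = 1.0719 · 0.2200

0.2358


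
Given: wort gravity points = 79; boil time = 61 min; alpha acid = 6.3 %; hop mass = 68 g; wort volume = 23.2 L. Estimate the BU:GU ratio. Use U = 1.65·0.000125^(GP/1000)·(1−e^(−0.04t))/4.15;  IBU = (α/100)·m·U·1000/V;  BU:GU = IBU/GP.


U = 1.65·0.000125^(79/1000)·(1−e^(−0.04·61))/4.15 = 0.1784
IBU = (6.3/100)·68·0.1784·1000/23.2 = 32.9494
BU:GU = 32.9494/79

0.4171


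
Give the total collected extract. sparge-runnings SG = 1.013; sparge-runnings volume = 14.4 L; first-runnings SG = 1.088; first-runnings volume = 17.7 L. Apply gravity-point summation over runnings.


total = Σ (SG_i − 1)·1000·V_i
first = (1.088 − 1)·1000·17.7 = 1557.6000
sparge = (1.013 − 1)·1000·14.4 = 187.2000
total = 1557.6000 + 187.2000

1744.8000 gravity·L


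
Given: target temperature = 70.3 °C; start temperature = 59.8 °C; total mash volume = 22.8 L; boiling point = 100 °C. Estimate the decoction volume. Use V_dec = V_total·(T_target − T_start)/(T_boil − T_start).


V_dec = 22.8·(70.3 − 59.8)/(100 − 59.8)

5.9552 L


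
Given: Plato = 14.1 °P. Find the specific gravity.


SG = 259/(259 − P)
SG = 259/(259 − 14.1)

1.0576


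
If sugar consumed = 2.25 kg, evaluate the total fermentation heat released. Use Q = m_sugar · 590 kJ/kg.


Q = 2.25 · 590

1327.5000 kJ


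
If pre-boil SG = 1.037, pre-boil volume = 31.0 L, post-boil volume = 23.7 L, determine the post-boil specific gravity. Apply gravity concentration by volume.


SG_post = 1 + (SG_pre − 1)·V_pre/V_post
pts_pre = (1.037 − 1)·1000 = 37.0000
pts_post = 37.0000·31.0/23.7 = 48.3966
SG_post = 1 + 48.3966/1000

1.0484


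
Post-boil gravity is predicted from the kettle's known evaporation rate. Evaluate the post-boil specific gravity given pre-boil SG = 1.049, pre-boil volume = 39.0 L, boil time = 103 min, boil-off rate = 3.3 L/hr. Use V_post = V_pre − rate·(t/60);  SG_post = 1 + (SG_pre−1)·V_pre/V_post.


V_post = 39.0 − 3.3·(103/60) = 33.3350
SG_post = 1 + (1.049 − 1)·39.0/33.3350

1.0573


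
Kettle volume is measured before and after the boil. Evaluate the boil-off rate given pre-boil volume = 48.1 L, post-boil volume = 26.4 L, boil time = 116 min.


rate = (V_pre − V_post) / (t_min/60)
rate = (48.1 − 26.4) / (116/60)

11.2241 L/hr


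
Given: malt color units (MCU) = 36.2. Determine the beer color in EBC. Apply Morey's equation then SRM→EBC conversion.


SRM = 1.4922·MCU^0.6859;  EBC = SRM·1.97
SRM = 1.4922·36.2^0.6859 = 17.4963
EBC = 17.4963·1.97

34.4676 EBC


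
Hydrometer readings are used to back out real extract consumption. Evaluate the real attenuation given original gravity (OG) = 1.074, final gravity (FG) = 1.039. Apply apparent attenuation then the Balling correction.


AA = (OG−FG)/(OG−1)·100;  RA = AA·0.8192
AA = (1.074 − 1.039)/(1.074 − 1)·100 = 47.2973
RA = 47.2973·0.8192

38.7459 %


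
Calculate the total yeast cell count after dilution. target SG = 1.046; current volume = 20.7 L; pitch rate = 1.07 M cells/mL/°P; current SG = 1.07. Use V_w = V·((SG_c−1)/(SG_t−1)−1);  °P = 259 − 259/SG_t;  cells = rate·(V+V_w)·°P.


V_w = 20.7·((1.07−1)/(1.046−1)−1) = 10.8000
V_final = 20.7 + 10.8000 = 31.5000
°P = 259 − 259/1.046 = 11.3901
cells = 1.07·31.5000·11.3901

383.9019 billion cells


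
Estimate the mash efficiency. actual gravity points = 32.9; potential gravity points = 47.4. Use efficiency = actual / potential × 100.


efficiency = 32.9 / 47.4 × 100

69.4093 %


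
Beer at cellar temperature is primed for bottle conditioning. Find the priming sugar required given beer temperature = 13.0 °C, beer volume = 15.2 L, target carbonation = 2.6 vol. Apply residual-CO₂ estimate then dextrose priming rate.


residual = 14.695·(0.01821 + 0.09011·e^(−0.04·T));  sugar = (target − residual)·4.0·V
residual = 14.695·(0.01821 + 0.09011·e^(−0.04·13.0)) = 1.0548
sugar = (2.6 − 1.0548)·4.0·15.2

93.9457 g


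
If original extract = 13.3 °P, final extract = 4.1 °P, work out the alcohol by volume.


SG = 259/(259 − P);  ABV = (OG − FG)·131.25
OG = 259/(259 − 13.3) = 1.0541
FG = 259/(259 − 4.1) = 1.0161
ABV = (1.0541 − 1.0161)·131.25

4.9936 % ABV


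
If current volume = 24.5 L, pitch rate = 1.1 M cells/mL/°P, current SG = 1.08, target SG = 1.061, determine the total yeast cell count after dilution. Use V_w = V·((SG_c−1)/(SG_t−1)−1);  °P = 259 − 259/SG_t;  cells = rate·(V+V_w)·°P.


V_w = 24.5·((1.08−1)/(1.061−1)−1) = 7.6311
V_final = 24.5 + 7.6311 = 32.1311
°P = 259 − 259/1.061 = 14.8907
cells = 1.1·32.1311·14.8907

526.2997 billion cells


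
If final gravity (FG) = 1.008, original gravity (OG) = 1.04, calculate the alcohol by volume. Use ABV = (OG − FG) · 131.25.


ABV = (1.04 − 1.008) · 131.25

4.2000 % ABV


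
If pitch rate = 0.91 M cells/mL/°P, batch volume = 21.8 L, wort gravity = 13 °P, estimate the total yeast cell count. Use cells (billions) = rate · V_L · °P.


cells = 0.91 · 21.8 · 13

257.8940 billion cells


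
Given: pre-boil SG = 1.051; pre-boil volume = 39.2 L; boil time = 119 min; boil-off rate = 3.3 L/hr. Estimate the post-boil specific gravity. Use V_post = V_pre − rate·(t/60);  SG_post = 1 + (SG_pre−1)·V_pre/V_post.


V_post = 39.2 − 3.3·(119/60) = 32.6550
SG_post = 1 + (1.051 − 1)·39.2/32.6550

1.0612


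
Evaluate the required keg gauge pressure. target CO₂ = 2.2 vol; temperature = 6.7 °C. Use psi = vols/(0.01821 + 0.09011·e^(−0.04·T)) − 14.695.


psi = 2.2/(0.01821 + 0.09011·e^(−0.04·6.7)) − 14.695

10.5529 psi


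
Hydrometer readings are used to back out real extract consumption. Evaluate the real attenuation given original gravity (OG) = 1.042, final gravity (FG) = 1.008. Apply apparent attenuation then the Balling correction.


AA = (OG−FG)/(OG−1)·100;  RA = AA·0.8192
AA = (1.042 − 1.008)/(1.042 − 1)·100 = 80.9524
RA = 80.9524·0.8192

66.3162 %


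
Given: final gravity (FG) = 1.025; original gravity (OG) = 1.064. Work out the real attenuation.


AA = (OG−FG)/(OG−1)·100;  RA = AA·0.8192
AA = (1.064 − 1.025)/(1.064 − 1)·100 = 60.9375
RA = 60.9375·0.8192

49.9200 %


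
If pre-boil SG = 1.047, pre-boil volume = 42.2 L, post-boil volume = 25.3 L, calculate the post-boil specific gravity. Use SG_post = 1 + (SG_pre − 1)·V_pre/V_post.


pts_pre = (1.047 − 1)·1000 = 47.0000
pts_post = 47.0000·42.2/25.3 = 78.3953
SG_post = 1 + 78.3953/1000

1.0784


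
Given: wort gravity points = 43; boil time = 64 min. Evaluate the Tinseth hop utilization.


U = 1.65·0.000125^(GP/1000) · (1 − e^(−0.04·t))/4.15
bigness = 1.65·0.000125^(43/1000) = 1.1211
boil_factor = (1 − e^(−0.04·64))/4.15 = 0.2223
U = 1.1211 · 0.2223

0.2493
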